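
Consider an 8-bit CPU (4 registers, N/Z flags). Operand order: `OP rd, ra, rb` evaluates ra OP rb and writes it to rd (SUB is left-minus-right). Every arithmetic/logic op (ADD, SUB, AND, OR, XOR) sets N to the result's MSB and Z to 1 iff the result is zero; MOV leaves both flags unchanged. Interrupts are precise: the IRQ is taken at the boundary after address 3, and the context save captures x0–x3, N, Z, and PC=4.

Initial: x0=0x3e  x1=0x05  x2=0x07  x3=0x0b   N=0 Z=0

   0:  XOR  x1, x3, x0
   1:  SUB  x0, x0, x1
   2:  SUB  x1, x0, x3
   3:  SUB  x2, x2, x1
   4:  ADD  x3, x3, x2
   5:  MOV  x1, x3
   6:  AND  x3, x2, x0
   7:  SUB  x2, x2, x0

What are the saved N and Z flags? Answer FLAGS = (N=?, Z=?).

after  0: x0=0x3e x1=0x35 x2=0x07 x3=0x0b  N=0 Z=0
after  1: x0=0x09 x1=0x35 x2=0x07 x3=0x0b  N=0 Z=0
after  2: x0=0x09 x1=0xfe x2=0x07 x3=0x0b  N=1 Z=0
after  3: x0=0x09 x1=0xfe x2=0x09 x3=0x0b  N=0 Z=0
-- IRQ taken; context saved, return-PC = 4 --

FLAGS = (N=0, Z=0)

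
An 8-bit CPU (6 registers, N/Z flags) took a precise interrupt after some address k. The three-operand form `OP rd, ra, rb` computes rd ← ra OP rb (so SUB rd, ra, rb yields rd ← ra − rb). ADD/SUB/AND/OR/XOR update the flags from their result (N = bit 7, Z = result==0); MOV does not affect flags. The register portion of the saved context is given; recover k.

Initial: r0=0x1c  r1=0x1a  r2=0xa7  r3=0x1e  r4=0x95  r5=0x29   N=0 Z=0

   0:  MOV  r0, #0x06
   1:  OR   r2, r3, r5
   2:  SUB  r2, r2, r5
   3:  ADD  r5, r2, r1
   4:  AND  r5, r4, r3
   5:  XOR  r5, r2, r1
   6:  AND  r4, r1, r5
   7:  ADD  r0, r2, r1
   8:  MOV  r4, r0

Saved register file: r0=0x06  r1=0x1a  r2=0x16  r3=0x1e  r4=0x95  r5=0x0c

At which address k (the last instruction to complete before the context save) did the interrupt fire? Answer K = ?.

after  0: r0=0x06 r1=0x1a r2=0xa7 r3=0x1e r4=0x95 r5=0x29  N=0 Z=0
after  1: r0=0x06 r1=0x1a r2=0x3f r3=0x1e r4=0x95 r5=0x29  N=0 Z=0
after  2: r0=0x06 r1=0x1a r2=0x16 r3=0x1e r4=0x95 r5=0x29  N=0 Z=0
after  3: r0=0x06 r1=0x1a r2=0x16 r3=0x1e r4=0x95 r5=0x30  N=0 Z=0
after  4: r0=0x06 r1=0x1a r2=0x16 r3=0x1e r4=0x95 r5=0x14  N=0 Z=0
after  5: r0=0x06 r1=0x1a r2=0x16 r3=0x1e r4=0x95 r5=0x0c  N=0 Z=0
-- IRQ taken; context saved, return-PC = 6 --

K = 5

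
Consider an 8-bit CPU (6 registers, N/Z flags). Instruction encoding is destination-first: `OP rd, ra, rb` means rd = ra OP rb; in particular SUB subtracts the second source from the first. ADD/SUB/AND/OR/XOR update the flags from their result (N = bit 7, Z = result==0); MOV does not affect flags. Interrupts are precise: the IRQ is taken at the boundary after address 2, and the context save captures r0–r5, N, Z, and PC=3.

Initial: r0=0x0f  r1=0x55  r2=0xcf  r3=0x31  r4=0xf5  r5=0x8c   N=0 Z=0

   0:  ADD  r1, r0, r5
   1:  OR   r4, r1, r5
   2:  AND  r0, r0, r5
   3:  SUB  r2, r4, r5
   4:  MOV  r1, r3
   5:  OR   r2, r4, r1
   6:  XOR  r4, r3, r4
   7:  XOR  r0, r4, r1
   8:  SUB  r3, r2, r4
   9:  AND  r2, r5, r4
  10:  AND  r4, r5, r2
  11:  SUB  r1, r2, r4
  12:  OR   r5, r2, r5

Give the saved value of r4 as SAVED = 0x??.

after  0: r0=0x0f r1=0x9b r2=0xcf r3=0x31 r4=0xf5 r5=0x8c  N=1 Z=0
after  1: r0=0x0f r1=0x9b r2=0xcf r3=0x31 r4=0x9f r5=0x8c  N=1 Z=0
after  2: r0=0x0c r1=0x9b r2=0xcf r3=0x31 r4=0x9f r5=0x8c  N=0 Z=0
-- IRQ taken; context saved, return-PC = 3 --

SAVED = 0x9f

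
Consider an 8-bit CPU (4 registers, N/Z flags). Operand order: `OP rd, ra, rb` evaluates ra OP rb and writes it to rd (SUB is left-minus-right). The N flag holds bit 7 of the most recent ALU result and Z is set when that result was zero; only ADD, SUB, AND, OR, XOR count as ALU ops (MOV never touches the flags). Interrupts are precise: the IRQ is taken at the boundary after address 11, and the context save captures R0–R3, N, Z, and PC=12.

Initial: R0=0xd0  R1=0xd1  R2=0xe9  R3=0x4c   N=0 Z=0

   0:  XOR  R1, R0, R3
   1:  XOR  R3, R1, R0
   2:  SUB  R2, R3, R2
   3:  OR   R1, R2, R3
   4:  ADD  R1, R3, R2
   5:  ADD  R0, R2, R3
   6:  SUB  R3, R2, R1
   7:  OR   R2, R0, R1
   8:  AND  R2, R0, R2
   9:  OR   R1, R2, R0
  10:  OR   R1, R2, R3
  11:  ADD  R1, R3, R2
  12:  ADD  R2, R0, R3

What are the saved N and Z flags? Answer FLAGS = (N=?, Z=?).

after  0: R0=0xd0 R1=0x9c R2=0xe9 R3=0x4c  N=1 Z=0
after  1: R0=0xd0 R1=0x9c R2=0xe9 R3=0x4c  N=0 Z=0
after  2: R0=0xd0 R1=0x9c R2=0x63 R3=0x4c  N=0 Z=0
after  3: R0=0xd0 R1=0x6f R2=0x63 R3=0x4c  N=0 Z=0
after  4: R0=0xd0 R1=0xaf R2=0x63 R3=0x4c  N=1 Z=0
after  5: R0=0xaf R1=0xaf R2=0x63 R3=0x4c  N=1 Z=0
after  6: R0=0xaf R1=0xaf R2=0x63 R3=0xb4  N=1 Z=0
after  7: R0=0xaf R1=0xaf R2=0xaf R3=0xb4  N=1 Z=0
after  8: R0=0xaf R1=0xaf R2=0xaf R3=0xb4  N=1 Z=0
after  9: R0=0xaf R1=0xaf R2=0xaf R3=0xb4  N=1 Z=0
after 10: R0=0xaf R1=0xbf R2=0xaf R3=0xb4  N=1 Z=0
after 11: R0=0xaf R1=0x63 R2=0xaf R3=0xb4  N=0 Z=0
-- IRQ taken; context saved, return-PC = 12 --

FLAGS = (N=0, Z=0)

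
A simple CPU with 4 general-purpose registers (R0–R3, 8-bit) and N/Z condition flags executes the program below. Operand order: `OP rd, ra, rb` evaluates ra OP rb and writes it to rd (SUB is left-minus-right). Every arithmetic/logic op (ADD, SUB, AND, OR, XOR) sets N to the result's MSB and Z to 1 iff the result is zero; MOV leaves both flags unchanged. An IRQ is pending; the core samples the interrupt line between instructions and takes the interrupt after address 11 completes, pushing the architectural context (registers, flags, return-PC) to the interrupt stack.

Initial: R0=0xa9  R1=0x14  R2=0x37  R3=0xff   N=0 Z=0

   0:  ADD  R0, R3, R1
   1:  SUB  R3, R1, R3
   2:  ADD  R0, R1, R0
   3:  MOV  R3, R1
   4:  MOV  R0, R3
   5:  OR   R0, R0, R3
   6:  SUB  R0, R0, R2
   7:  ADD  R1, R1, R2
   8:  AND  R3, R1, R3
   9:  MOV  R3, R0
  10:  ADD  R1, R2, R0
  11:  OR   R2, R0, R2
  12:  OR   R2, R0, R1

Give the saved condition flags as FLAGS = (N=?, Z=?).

FLAGS = (N=1, Z=0)

after  0: R0=0x13 R1=0x14 R2=0x37 R3=0xff  N=0 Z=0
after  1: R0=0x13 R1=0x14 R2=0x37 R3=0x15  N=0 Z=0
after  2: R0=0x27 R1=0x14 R2=0x37 R3=0x15  N=0 Z=0
after  3: R0=0x27 R1=0x14 R2=0x37 R3=0x14  N=0 Z=0
after  4: R0=0x14 R1=0x14 R2=0x37 R3=0x14  N=0 Z=0
after  5: R0=0x14 R1=0x14 R2=0x37 R3=0x14  N=0 Z=0
after  6: R0=0xdd R1=0x14 R2=0x37 R3=0x14  N=1 Z=0
after  7: R0=0xdd R1=0x4b R2=0x37 R3=0x14  N=0 Z=0
after  8: R0=0xdd R1=0x4b R2=0x37 R3=0x00  N=0 Z=1
after  9: R0=0xdd R1=0x4b R2=0x37 R3=0xdd  N=0 Z=1
after 10: R0=0xdd R1=0x14 R2=0x37 R3=0xdd  N=0 Z=0
after 11: R0=0xdd R1=0x14 R2=0xff R3=0xdd  N=1 Z=0
-- IRQ taken; context saved, return-PC = 12 --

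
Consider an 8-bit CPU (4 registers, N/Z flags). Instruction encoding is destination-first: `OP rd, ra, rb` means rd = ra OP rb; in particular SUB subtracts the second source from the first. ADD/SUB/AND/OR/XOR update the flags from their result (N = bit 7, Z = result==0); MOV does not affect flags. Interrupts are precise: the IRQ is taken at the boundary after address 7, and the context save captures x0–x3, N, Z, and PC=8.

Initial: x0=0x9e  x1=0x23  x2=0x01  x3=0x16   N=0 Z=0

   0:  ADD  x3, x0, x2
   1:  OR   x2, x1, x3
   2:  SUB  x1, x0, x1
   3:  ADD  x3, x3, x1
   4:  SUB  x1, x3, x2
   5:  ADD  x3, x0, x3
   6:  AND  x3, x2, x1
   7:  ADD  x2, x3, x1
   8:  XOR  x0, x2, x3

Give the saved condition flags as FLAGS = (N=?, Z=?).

after  0: x0=0x9e x1=0x23 x2=0x01 x3=0x9f  N=1 Z=0
after  1: x0=0x9e x1=0x23 x2=0xbf x3=0x9f  N=1 Z=0
after  2: x0=0x9e x1=0x7b x2=0xbf x3=0x9f  N=0 Z=0
after  3: x0=0x9e x1=0x7b x2=0xbf x3=0x1a  N=0 Z=0
after  4: x0=0x9e x1=0x5b x2=0xbf x3=0x1a  N=0 Z=0
after  5: x0=0x9e x1=0x5b x2=0xbf x3=0xb8  N=1 Z=0
after  6: x0=0x9e x1=0x5b x2=0xbf x3=0x1b  N=0 Z=0
after  7: x0=0x9e x1=0x5b x2=0x76 x3=0x1b  N=0 Z=0
-- IRQ taken; context saved, return-PC = 8 --

FLAGS = (N=0, Z=0)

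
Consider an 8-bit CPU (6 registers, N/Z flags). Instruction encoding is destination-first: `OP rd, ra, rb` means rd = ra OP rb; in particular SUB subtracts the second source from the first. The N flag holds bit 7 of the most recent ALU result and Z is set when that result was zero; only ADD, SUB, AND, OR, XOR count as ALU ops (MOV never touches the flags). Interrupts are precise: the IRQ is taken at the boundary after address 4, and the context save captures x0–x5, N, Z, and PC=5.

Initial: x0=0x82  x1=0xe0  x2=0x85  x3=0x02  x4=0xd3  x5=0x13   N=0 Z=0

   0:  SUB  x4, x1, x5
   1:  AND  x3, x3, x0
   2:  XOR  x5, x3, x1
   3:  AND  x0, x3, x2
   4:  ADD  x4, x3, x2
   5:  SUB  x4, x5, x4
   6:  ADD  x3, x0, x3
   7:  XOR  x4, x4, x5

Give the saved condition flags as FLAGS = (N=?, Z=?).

after  0: x0=0x82 x1=0xe0 x2=0x85 x3=0x02 x4=0xcd x5=0x13  N=1 Z=0
after  1: x0=0x82 x1=0xe0 x2=0x85 x3=0x02 x4=0xcd x5=0x13  N=0 Z=0
after  2: x0=0x82 x1=0xe0 x2=0x85 x3=0x02 x4=0xcd x5=0xe2  N=1 Z=0
after  3: x0=0x00 x1=0xe0 x2=0x85 x3=0x02 x4=0xcd x5=0xe2  N=0 Z=1
after  4: x0=0x00 x1=0xe0 x2=0x85 x3=0x02 x4=0x87 x5=0xe2  N=1 Z=0
-- IRQ taken; context saved, return-PC = 5 --

FLAGS = (N=1, Z=0)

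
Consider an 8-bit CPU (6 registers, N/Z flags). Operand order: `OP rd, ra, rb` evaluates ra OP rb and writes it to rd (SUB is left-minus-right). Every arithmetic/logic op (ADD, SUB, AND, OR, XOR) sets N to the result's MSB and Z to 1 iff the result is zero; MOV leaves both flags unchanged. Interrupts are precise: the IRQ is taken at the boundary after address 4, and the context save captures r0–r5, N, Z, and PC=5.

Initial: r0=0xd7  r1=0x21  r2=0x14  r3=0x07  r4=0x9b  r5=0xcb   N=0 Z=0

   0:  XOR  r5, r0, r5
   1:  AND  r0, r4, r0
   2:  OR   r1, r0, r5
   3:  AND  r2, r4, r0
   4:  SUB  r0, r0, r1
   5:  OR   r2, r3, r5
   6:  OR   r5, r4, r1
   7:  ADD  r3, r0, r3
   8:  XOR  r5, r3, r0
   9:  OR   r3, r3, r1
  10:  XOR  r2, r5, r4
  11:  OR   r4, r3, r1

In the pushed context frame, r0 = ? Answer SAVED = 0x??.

after  0: r0=0xd7 r1=0x21 r2=0x14 r3=0x07 r4=0x9b r5=0x1c  N=0 Z=0
after  1: r0=0x93 r1=0x21 r2=0x14 r3=0x07 r4=0x9b r5=0x1c  N=1 Z=0
after  2: r0=0x93 r1=0x9f r2=0x14 r3=0x07 r4=0x9b r5=0x1c  N=1 Z=0
after  3: r0=0x93 r1=0x9f r2=0x93 r3=0x07 r4=0x9b r5=0x1c  N=1 Z=0
after  4: r0=0xf4 r1=0x9f r2=0x93 r3=0x07 r4=0x9b r5=0x1c  N=1 Z=0
-- IRQ taken; context saved, return-PC = 5 --

SAVED = 0xf4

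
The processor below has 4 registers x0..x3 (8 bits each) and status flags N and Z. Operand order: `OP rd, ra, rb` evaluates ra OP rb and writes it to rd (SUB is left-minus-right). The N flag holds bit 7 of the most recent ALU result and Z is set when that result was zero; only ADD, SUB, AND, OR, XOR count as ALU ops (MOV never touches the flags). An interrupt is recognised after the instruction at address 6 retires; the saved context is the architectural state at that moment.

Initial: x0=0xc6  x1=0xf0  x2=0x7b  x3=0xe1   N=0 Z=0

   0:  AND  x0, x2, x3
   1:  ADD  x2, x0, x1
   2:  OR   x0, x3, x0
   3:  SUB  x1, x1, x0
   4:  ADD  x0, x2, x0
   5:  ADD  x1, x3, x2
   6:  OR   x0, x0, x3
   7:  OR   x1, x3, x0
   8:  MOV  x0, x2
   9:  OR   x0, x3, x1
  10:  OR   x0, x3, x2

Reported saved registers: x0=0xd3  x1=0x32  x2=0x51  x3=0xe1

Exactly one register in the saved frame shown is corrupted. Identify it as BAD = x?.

BAD = x0

after  0: x0=0x61 x1=0xf0 x2=0x7b x3=0xe1  N=0 Z=0
after  1: x0=0x61 x1=0xf0 x2=0x51 x3=0xe1  N=0 Z=0
after  2: x0=0xe1 x1=0xf0 x2=0x51 x3=0xe1  N=1 Z=0
after  3: x0=0xe1 x1=0x0f x2=0x51 x3=0xe1  N=0 Z=0
after  4: x0=0x32 x1=0x0f x2=0x51 x3=0xe1  N=0 Z=0
after  5: x0=0x32 x1=0x32 x2=0x51 x3=0xe1  N=0 Z=0
after  6: x0=0xf3 x1=0x32 x2=0x51 x3=0xe1  N=1 Z=0
-- IRQ taken; context saved, return-PC = 7 --
mismatch: x0: reported 0xd3 vs actual 0xf3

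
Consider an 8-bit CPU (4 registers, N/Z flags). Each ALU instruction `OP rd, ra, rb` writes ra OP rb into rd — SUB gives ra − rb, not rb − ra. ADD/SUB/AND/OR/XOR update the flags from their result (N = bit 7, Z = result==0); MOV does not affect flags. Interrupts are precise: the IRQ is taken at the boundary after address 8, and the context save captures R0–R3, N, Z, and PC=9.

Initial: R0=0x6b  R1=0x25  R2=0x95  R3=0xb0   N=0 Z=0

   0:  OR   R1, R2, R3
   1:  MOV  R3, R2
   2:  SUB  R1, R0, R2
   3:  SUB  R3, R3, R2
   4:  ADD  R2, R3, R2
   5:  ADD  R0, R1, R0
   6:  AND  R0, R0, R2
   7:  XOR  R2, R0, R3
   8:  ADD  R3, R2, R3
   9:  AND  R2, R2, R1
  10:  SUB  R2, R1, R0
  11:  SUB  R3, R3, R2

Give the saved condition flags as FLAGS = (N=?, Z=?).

FLAGS = (N=0, Z=0)

after  0: R0=0x6b R1=0xb5 R2=0x95 R3=0xb0  N=1 Z=0
after  1: R0=0x6b R1=0xb5 R2=0x95 R3=0x95  N=1 Z=0
after  2: R0=0x6b R1=0xd6 R2=0x95 R3=0x95  N=1 Z=0
after  3: R0=0x6b R1=0xd6 R2=0x95 R3=0x00  N=0 Z=1
after  4: R0=0x6b R1=0xd6 R2=0x95 R3=0x00  N=1 Z=0
after  5: R0=0x41 R1=0xd6 R2=0x95 R3=0x00  N=0 Z=0
after  6: R0=0x01 R1=0xd6 R2=0x95 R3=0x00  N=0 Z=0
after  7: R0=0x01 R1=0xd6 R2=0x01 R3=0x00  N=0 Z=0
after  8: R0=0x01 R1=0xd6 R2=0x01 R3=0x01  N=0 Z=0
-- IRQ taken; context saved, return-PC = 9 --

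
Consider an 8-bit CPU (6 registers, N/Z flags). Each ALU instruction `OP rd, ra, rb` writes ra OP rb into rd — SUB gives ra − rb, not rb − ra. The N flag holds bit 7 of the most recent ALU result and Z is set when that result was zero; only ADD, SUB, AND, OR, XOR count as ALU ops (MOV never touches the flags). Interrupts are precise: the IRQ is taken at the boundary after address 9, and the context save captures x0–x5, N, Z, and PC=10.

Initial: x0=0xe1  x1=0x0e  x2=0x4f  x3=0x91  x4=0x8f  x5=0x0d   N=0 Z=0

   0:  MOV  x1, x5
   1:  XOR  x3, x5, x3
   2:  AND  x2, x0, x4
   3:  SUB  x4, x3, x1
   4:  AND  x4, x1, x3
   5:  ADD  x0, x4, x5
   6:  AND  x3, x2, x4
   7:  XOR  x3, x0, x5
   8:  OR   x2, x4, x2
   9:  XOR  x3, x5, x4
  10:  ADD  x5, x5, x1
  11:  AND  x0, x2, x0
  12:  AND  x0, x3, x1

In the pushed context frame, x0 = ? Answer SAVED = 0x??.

after  0: x0=0xe1 x1=0x0d x2=0x4f x3=0x91 x4=0x8f x5=0x0d  N=0 Z=0
after  1: x0=0xe1 x1=0x0d x2=0x4f x3=0x9c x4=0x8f x5=0x0d  N=1 Z=0
after  2: x0=0xe1 x1=0x0d x2=0x81 x3=0x9c x4=0x8f x5=0x0d  N=1 Z=0
after  3: x0=0xe1 x1=0x0d x2=0x81 x3=0x9c x4=0x8f x5=0x0d  N=1 Z=0
after  4: x0=0xe1 x1=0x0d x2=0x81 x3=0x9c x4=0x0c x5=0x0d  N=0 Z=0
after  5: x0=0x19 x1=0x0d x2=0x81 x3=0x9c x4=0x0c x5=0x0d  N=0 Z=0
after  6: x0=0x19 x1=0x0d x2=0x81 x3=0x00 x4=0x0c x5=0x0d  N=0 Z=1
after  7: x0=0x19 x1=0x0d x2=0x81 x3=0x14 x4=0x0c x5=0x0d  N=0 Z=0
after  8: x0=0x19 x1=0x0d x2=0x8d x3=0x14 x4=0x0c x5=0x0d  N=1 Z=0
after  9: x0=0x19 x1=0x0d x2=0x8d x3=0x01 x4=0x0c x5=0x0d  N=0 Z=0
-- IRQ taken; context saved, return-PC = 10 --

SAVED = 0x19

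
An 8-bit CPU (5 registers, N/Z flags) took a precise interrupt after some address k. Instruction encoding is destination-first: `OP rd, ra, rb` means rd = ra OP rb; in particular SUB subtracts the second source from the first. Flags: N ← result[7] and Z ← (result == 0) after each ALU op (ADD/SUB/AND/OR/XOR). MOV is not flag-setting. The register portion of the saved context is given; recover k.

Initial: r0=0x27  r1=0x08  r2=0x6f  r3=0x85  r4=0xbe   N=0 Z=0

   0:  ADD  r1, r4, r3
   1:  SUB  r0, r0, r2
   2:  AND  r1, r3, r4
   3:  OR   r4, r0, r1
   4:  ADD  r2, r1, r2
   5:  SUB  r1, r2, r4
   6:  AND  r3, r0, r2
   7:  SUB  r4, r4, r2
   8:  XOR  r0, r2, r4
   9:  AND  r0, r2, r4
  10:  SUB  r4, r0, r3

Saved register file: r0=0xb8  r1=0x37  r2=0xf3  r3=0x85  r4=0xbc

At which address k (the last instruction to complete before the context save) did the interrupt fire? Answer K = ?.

K = 5

after  0: r0=0x27 r1=0x43 r2=0x6f r3=0x85 r4=0xbe  N=0 Z=0
after  1: r0=0xb8 r1=0x43 r2=0x6f r3=0x85 r4=0xbe  N=1 Z=0
after  2: r0=0xb8 r1=0x84 r2=0x6f r3=0x85 r4=0xbe  N=1 Z=0
after  3: r0=0xb8 r1=0x84 r2=0x6f r3=0x85 r4=0xbc  N=1 Z=0
after  4: r0=0xb8 r1=0x84 r2=0xf3 r3=0x85 r4=0xbc  N=1 Z=0
after  5: r0=0xb8 r1=0x37 r2=0xf3 r3=0x85 r4=0xbc  N=0 Z=0
-- IRQ taken; context saved, return-PC = 6 --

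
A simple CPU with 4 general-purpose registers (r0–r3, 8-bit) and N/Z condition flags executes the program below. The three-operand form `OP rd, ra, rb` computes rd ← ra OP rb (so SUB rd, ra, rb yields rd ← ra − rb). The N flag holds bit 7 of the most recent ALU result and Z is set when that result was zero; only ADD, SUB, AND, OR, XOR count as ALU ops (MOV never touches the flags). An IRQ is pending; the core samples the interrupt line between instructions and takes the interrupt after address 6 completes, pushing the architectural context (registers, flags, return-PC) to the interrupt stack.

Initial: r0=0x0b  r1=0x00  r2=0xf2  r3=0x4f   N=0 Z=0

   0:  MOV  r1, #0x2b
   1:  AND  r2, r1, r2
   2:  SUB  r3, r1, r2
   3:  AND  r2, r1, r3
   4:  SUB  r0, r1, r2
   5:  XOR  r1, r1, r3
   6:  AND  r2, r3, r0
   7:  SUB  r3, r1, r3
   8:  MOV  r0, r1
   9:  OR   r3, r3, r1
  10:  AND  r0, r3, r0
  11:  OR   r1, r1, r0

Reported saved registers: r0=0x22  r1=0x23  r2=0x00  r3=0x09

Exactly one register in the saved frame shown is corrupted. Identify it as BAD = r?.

after  0: r0=0x0b r1=0x2b r2=0xf2 r3=0x4f  N=0 Z=0
after  1: r0=0x0b r1=0x2b r2=0x22 r3=0x4f  N=0 Z=0
after  2: r0=0x0b r1=0x2b r2=0x22 r3=0x09  N=0 Z=0
after  3: r0=0x0b r1=0x2b r2=0x09 r3=0x09  N=0 Z=0
after  4: r0=0x22 r1=0x2b r2=0x09 r3=0x09  N=0 Z=0
after  5: r0=0x22 r1=0x22 r2=0x09 r3=0x09  N=0 Z=0
after  6: r0=0x22 r1=0x22 r2=0x00 r3=0x09  N=0 Z=1
-- IRQ taken; context saved, return-PC = 7 --
mismatch: r1: reported 0x23 vs actual 0x22

BAD = r1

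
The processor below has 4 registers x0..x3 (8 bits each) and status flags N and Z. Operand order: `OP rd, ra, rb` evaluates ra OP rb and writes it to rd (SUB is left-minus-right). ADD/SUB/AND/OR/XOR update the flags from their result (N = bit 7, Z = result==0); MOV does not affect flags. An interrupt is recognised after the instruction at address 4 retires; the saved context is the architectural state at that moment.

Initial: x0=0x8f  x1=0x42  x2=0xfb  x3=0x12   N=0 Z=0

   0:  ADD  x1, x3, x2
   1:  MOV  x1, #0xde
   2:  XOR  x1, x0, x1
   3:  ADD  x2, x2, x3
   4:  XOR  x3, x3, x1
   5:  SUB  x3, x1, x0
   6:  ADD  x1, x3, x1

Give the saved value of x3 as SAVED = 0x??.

SAVED = 0x43

after  0: x0=0x8f x1=0x0d x2=0xfb x3=0x12  N=0 Z=0
after  1: x0=0x8f x1=0xde x2=0xfb x3=0x12  N=0 Z=0
after  2: x0=0x8f x1=0x51 x2=0xfb x3=0x12  N=0 Z=0
after  3: x0=0x8f x1=0x51 x2=0x0d x3=0x12  N=0 Z=0
after  4: x0=0x8f x1=0x51 x2=0x0d x3=0x43  N=0 Z=0
-- IRQ taken; context saved, return-PC = 5 --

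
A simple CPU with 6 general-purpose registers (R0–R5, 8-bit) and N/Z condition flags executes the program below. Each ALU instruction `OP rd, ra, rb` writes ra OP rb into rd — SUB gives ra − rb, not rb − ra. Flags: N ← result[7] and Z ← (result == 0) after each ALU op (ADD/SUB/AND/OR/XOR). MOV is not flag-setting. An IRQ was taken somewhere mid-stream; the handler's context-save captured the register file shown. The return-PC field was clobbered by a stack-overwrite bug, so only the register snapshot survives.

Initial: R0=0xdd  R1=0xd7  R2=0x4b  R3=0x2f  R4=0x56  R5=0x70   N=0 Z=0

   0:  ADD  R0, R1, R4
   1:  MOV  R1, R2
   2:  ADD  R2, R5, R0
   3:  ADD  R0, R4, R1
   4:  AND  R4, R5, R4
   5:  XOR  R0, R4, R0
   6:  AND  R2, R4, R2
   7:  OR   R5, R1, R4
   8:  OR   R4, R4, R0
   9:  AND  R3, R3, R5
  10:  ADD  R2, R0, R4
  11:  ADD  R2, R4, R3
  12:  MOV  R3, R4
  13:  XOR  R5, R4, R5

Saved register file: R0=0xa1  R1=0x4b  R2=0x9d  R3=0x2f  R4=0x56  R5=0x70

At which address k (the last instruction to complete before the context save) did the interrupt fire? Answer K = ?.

after  0: R0=0x2d R1=0xd7 R2=0x4b R3=0x2f R4=0x56 R5=0x70  N=0 Z=0
after  1: R0=0x2d R1=0x4b R2=0x4b R3=0x2f R4=0x56 R5=0x70  N=0 Z=0
after  2: R0=0x2d R1=0x4b R2=0x9d R3=0x2f R4=0x56 R5=0x70  N=1 Z=0
after  3: R0=0xa1 R1=0x4b R2=0x9d R3=0x2f R4=0x56 R5=0x70  N=1 Z=0
-- IRQ taken; context saved, return-PC = 4 --

K = 3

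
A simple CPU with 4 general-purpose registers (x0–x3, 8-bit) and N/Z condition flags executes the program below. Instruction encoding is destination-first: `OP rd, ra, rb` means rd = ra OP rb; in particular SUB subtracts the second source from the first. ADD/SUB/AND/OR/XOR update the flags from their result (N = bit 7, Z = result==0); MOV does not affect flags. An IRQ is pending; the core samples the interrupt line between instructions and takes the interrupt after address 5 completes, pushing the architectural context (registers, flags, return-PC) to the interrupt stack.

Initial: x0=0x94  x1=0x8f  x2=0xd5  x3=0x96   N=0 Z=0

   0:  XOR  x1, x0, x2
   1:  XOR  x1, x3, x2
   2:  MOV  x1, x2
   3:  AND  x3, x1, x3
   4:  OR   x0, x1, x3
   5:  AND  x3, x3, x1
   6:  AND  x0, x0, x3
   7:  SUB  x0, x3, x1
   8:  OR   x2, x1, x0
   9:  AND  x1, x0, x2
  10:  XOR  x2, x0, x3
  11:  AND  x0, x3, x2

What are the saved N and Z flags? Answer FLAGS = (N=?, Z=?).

FLAGS = (N=1, Z=0)

after  0: x0=0x94 x1=0x41 x2=0xd5 x3=0x96  N=0 Z=0
after  1: x0=0x94 x1=0x43 x2=0xd5 x3=0x96  N=0 Z=0
after  2: x0=0x94 x1=0xd5 x2=0xd5 x3=0x96  N=0 Z=0
after  3: x0=0x94 x1=0xd5 x2=0xd5 x3=0x94  N=1 Z=0
after  4: x0=0xd5 x1=0xd5 x2=0xd5 x3=0x94  N=1 Z=0
after  5: x0=0xd5 x1=0xd5 x2=0xd5 x3=0x94  N=1 Z=0
-- IRQ taken; context saved, return-PC = 6 --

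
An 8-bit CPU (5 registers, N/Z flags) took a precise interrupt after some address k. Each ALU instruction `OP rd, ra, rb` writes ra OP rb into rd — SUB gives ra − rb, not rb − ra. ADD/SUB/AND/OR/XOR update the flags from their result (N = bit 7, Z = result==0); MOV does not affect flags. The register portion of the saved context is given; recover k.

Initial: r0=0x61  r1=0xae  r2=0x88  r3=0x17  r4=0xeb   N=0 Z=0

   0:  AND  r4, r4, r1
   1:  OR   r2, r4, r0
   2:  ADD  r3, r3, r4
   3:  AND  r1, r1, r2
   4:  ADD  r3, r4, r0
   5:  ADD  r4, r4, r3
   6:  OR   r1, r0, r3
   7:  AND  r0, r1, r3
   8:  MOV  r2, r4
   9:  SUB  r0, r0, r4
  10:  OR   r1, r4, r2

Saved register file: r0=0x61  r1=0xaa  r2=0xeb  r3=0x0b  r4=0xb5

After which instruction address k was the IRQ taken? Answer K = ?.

K = 5

after  0: r0=0x61 r1=0xae r2=0x88 r3=0x17 r4=0xaa  N=1 Z=0
after  1: r0=0x61 r1=0xae r2=0xeb r3=0x17 r4=0xaa  N=1 Z=0
after  2: r0=0x61 r1=0xae r2=0xeb r3=0xc1 r4=0xaa  N=1 Z=0
after  3: r0=0x61 r1=0xaa r2=0xeb r3=0xc1 r4=0xaa  N=1 Z=0
after  4: r0=0x61 r1=0xaa r2=0xeb r3=0x0b r4=0xaa  N=0 Z=0
after  5: r0=0x61 r1=0xaa r2=0xeb r3=0x0b r4=0xb5  N=1 Z=0
-- IRQ taken; context saved, return-PC = 6 --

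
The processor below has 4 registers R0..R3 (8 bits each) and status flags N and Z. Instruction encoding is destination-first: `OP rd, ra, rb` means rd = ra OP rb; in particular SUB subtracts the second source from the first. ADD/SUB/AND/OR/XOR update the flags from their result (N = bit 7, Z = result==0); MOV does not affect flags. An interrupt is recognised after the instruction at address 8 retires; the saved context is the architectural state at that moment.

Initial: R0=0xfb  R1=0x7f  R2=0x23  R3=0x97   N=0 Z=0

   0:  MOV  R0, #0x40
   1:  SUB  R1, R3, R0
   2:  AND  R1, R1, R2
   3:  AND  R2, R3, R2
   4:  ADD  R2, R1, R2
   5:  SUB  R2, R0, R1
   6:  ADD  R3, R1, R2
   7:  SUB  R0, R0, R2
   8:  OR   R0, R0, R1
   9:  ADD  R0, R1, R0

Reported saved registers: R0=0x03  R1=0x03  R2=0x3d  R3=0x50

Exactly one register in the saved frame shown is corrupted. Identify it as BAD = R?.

BAD = R3

after  0: R0=0x40 R1=0x7f R2=0x23 R3=0x97  N=0 Z=0
after  1: R0=0x40 R1=0x57 R2=0x23 R3=0x97  N=0 Z=0
after  2: R0=0x40 R1=0x03 R2=0x23 R3=0x97  N=0 Z=0
after  3: R0=0x40 R1=0x03 R2=0x03 R3=0x97  N=0 Z=0
after  4: R0=0x40 R1=0x03 R2=0x06 R3=0x97  N=0 Z=0
after  5: R0=0x40 R1=0x03 R2=0x3d R3=0x97  N=0 Z=0
after  6: R0=0x40 R1=0x03 R2=0x3d R3=0x40  N=0 Z=0
after  7: R0=0x03 R1=0x03 R2=0x3d R3=0x40  N=0 Z=0
after  8: R0=0x03 R1=0x03 R2=0x3d R3=0x40  N=0 Z=0
-- IRQ taken; context saved, return-PC = 9 --
mismatch: R3: reported 0x50 vs actual 0x40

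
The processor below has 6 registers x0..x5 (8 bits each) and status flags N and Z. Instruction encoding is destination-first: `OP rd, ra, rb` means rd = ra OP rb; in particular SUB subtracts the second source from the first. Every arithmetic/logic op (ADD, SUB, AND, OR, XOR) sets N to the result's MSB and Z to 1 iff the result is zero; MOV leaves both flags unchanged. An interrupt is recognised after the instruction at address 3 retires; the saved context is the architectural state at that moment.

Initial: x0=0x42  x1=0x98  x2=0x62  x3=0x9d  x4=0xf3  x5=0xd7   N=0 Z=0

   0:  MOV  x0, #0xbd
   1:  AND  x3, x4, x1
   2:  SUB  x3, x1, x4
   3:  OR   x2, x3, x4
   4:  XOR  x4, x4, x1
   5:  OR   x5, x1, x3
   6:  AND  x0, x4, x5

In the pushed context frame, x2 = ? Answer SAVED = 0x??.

after  0: x0=0xbd x1=0x98 x2=0x62 x3=0x9d x4=0xf3 x5=0xd7  N=0 Z=0
after  1: x0=0xbd x1=0x98 x2=0x62 x3=0x90 x4=0xf3 x5=0xd7  N=1 Z=0
after  2: x0=0xbd x1=0x98 x2=0x62 x3=0xa5 x4=0xf3 x5=0xd7  N=1 Z=0
after  3: x0=0xbd x1=0x98 x2=0xf7 x3=0xa5 x4=0xf3 x5=0xd7  N=1 Z=0
-- IRQ taken; context saved, return-PC = 4 --

SAVED = 0xf7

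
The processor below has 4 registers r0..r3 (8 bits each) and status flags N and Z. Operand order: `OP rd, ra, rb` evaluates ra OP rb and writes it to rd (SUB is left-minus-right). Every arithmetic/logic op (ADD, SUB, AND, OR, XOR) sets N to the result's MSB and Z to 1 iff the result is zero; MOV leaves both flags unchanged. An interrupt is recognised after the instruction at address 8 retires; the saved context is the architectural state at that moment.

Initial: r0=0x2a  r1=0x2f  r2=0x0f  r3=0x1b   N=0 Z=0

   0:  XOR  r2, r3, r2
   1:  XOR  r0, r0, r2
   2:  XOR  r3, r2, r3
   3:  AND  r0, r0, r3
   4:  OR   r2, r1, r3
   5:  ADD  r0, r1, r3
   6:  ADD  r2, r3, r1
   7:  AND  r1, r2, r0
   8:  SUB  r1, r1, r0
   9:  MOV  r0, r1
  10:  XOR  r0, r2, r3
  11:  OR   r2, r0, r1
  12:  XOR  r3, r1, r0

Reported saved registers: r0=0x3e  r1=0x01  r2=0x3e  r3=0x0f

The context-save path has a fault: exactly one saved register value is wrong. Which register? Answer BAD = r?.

BAD = r1

after  0: r0=0x2a r1=0x2f r2=0x14 r3=0x1b  N=0 Z=0
after  1: r0=0x3e r1=0x2f r2=0x14 r3=0x1b  N=0 Z=0
after  2: r0=0x3e r1=0x2f r2=0x14 r3=0x0f  N=0 Z=0
after  3: r0=0x0e r1=0x2f r2=0x14 r3=0x0f  N=0 Z=0
after  4: r0=0x0e r1=0x2f r2=0x2f r3=0x0f  N=0 Z=0
after  5: r0=0x3e r1=0x2f r2=0x2f r3=0x0f  N=0 Z=0
after  6: r0=0x3e r1=0x2f r2=0x3e r3=0x0f  N=0 Z=0
after  7: r0=0x3e r1=0x3e r2=0x3e r3=0x0f  N=0 Z=0
after  8: r0=0x3e r1=0x00 r2=0x3e r3=0x0f  N=0 Z=1
-- IRQ taken; context saved, return-PC = 9 --
mismatch: r1: reported 0x01 vs actual 0x00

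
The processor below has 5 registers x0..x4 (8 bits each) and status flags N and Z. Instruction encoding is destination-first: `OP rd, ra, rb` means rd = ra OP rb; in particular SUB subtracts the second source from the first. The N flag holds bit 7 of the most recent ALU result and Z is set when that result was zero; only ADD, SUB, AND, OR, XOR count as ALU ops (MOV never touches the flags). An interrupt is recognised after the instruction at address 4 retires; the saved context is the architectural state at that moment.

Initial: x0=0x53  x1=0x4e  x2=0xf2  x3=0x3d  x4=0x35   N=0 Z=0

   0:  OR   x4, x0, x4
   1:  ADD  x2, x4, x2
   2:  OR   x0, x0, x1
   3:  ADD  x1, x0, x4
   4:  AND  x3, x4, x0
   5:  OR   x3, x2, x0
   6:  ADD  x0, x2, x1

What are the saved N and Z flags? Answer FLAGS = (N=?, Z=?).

after  0: x0=0x53 x1=0x4e x2=0xf2 x3=0x3d x4=0x77  N=0 Z=0
after  1: x0=0x53 x1=0x4e x2=0x69 x3=0x3d x4=0x77  N=0 Z=0
after  2: x0=0x5f x1=0x4e x2=0x69 x3=0x3d x4=0x77  N=0 Z=0
after  3: x0=0x5f x1=0xd6 x2=0x69 x3=0x3d x4=0x77  N=1 Z=0
after  4: x0=0x5f x1=0xd6 x2=0x69 x3=0x57 x4=0x77  N=0 Z=0
-- IRQ taken; context saved, return-PC = 5 --

FLAGS = (N=0, Z=0)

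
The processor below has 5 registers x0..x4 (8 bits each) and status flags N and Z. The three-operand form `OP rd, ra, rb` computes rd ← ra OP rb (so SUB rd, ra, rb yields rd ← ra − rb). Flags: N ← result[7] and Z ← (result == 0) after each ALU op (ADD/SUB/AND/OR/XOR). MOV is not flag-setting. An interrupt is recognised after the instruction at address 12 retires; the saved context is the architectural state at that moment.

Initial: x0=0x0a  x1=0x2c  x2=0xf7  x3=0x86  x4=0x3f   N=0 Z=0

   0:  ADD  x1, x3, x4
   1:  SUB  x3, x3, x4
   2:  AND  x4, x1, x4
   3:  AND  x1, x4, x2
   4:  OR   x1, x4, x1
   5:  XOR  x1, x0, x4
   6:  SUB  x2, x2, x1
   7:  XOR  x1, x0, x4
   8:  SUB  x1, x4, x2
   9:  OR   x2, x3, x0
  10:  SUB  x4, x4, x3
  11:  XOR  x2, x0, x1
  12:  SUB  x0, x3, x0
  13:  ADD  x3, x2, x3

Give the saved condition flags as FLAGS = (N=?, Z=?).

FLAGS = (N=0, Z=0)

after  0: x0=0x0a x1=0xc5 x2=0xf7 x3=0x86 x4=0x3f  N=1 Z=0
after  1: x0=0x0a x1=0xc5 x2=0xf7 x3=0x47 x4=0x3f  N=0 Z=0
after  2: x0=0x0a x1=0xc5 x2=0xf7 x3=0x47 x4=0x05  N=0 Z=0
after  3: x0=0x0a x1=0x05 x2=0xf7 x3=0x47 x4=0x05  N=0 Z=0
after  4: x0=0x0a x1=0x05 x2=0xf7 x3=0x47 x4=0x05  N=0 Z=0
after  5: x0=0x0a x1=0x0f x2=0xf7 x3=0x47 x4=0x05  N=0 Z=0
after  6: x0=0x0a x1=0x0f x2=0xe8 x3=0x47 x4=0x05  N=1 Z=0
after  7: x0=0x0a x1=0x0f x2=0xe8 x3=0x47 x4=0x05  N=0 Z=0
after  8: x0=0x0a x1=0x1d x2=0xe8 x3=0x47 x4=0x05  N=0 Z=0
after  9: x0=0x0a x1=0x1d x2=0x4f x3=0x47 x4=0x05  N=0 Z=0
after 10: x0=0x0a x1=0x1d x2=0x4f x3=0x47 x4=0xbe  N=1 Z=0
after 11: x0=0x0a x1=0x1d x2=0x17 x3=0x47 x4=0xbe  N=0 Z=0
after 12: x0=0x3d x1=0x1d x2=0x17 x3=0x47 x4=0xbe  N=0 Z=0
-- IRQ taken; context saved, return-PC = 13 --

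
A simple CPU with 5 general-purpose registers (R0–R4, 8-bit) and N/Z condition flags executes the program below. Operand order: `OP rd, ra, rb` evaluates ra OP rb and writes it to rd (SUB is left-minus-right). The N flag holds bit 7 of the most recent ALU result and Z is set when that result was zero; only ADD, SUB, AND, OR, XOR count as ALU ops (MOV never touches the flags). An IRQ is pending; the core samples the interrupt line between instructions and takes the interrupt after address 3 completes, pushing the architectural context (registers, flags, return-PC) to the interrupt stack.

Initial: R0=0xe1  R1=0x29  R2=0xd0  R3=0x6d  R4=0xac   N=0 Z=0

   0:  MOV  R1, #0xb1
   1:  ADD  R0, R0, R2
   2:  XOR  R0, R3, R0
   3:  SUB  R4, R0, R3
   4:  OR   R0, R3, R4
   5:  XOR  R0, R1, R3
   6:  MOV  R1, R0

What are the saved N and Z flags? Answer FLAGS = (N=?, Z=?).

FLAGS = (N=0, Z=0)

after  0: R0=0xe1 R1=0xb1 R2=0xd0 R3=0x6d R4=0xac  N=0 Z=0
after  1: R0=0xb1 R1=0xb1 R2=0xd0 R3=0x6d R4=0xac  N=1 Z=0
after  2: R0=0xdc R1=0xb1 R2=0xd0 R3=0x6d R4=0xac  N=1 Z=0
after  3: R0=0xdc R1=0xb1 R2=0xd0 R3=0x6d R4=0x6f  N=0 Z=0
-- IRQ taken; context saved, return-PC = 4 --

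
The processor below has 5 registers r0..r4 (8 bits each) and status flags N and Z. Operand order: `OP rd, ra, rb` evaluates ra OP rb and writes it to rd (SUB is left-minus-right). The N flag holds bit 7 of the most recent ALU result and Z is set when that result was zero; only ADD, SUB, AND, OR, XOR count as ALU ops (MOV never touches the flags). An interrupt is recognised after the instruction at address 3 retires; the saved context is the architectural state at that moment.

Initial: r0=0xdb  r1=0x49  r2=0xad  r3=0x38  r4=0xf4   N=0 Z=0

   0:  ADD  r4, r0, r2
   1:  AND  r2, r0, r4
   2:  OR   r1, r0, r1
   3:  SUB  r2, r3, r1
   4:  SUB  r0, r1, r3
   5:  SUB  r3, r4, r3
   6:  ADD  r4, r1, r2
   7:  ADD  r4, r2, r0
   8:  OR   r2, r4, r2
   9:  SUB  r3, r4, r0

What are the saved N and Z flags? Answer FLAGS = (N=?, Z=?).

after  0: r0=0xdb r1=0x49 r2=0xad r3=0x38 r4=0x88  N=1 Z=0
after  1: r0=0xdb r1=0x49 r2=0x88 r3=0x38 r4=0x88  N=1 Z=0
after  2: r0=0xdb r1=0xdb r2=0x88 r3=0x38 r4=0x88  N=1 Z=0
after  3: r0=0xdb r1=0xdb r2=0x5d r3=0x38 r4=0x88  N=0 Z=0
-- IRQ taken; context saved, return-PC = 4 --

FLAGS = (N=0, Z=0)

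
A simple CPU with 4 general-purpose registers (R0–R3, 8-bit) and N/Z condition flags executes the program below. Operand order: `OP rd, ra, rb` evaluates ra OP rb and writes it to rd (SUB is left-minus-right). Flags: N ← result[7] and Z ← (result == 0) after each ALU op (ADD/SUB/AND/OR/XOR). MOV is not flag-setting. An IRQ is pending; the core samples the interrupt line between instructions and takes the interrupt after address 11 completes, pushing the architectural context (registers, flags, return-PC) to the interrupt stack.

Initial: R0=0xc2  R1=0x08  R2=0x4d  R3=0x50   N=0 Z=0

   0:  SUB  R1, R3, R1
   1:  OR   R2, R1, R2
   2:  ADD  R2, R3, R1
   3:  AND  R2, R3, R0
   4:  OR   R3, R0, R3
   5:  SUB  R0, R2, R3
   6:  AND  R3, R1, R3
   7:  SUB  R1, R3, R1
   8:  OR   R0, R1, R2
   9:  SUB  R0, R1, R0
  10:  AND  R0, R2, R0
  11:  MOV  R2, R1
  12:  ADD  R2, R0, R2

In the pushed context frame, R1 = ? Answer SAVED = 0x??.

SAVED = 0xf8

after  0: R0=0xc2 R1=0x48 R2=0x4d R3=0x50  N=0 Z=0
after  1: R0=0xc2 R1=0x48 R2=0x4d R3=0x50  N=0 Z=0
after  2: R0=0xc2 R1=0x48 R2=0x98 R3=0x50  N=1 Z=0
after  3: R0=0xc2 R1=0x48 R2=0x40 R3=0x50  N=0 Z=0
after  4: R0=0xc2 R1=0x48 R2=0x40 R3=0xd2  N=1 Z=0
after  5: R0=0x6e R1=0x48 R2=0x40 R3=0xd2  N=0 Z=0
after  6: R0=0x6e R1=0x48 R2=0x40 R3=0x40  N=0 Z=0
after  7: R0=0x6e R1=0xf8 R2=0x40 R3=0x40  N=1 Z=0
after  8: R0=0xf8 R1=0xf8 R2=0x40 R3=0x40  N=1 Z=0
after  9: R0=0x00 R1=0xf8 R2=0x40 R3=0x40  N=0 Z=1
after 10: R0=0x00 R1=0xf8 R2=0x40 R3=0x40  N=0 Z=1
after 11: R0=0x00 R1=0xf8 R2=0xf8 R3=0x40  N=0 Z=1
-- IRQ taken; context saved, return-PC = 12 --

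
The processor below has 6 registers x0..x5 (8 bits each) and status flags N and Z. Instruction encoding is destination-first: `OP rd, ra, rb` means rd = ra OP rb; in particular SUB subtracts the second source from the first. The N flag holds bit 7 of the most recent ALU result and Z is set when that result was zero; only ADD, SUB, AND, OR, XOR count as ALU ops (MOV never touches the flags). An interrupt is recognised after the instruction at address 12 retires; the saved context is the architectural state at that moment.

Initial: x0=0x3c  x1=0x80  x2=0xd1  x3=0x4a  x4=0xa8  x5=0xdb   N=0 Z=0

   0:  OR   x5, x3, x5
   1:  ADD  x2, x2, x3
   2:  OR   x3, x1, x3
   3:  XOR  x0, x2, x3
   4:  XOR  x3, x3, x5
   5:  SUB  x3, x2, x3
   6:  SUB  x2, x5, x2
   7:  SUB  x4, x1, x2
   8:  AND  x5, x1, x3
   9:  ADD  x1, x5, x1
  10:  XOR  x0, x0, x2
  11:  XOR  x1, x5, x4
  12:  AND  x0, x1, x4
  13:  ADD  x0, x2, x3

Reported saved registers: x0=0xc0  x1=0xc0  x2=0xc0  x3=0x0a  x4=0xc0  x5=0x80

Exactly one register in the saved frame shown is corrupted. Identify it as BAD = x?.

BAD = x5

after  0: x0=0x3c x1=0x80 x2=0xd1 x3=0x4a x4=0xa8 x5=0xdb  N=1 Z=0
after  1: x0=0x3c x1=0x80 x2=0x1b x3=0x4a x4=0xa8 x5=0xdb  N=0 Z=0
after  2: x0=0x3c x1=0x80 x2=0x1b x3=0xca x4=0xa8 x5=0xdb  N=1 Z=0
after  3: x0=0xd1 x1=0x80 x2=0x1b x3=0xca x4=0xa8 x5=0xdb  N=1 Z=0
after  4: x0=0xd1 x1=0x80 x2=0x1b x3=0x11 x4=0xa8 x5=0xdb  N=0 Z=0
after  5: x0=0xd1 x1=0x80 x2=0x1b x3=0x0a x4=0xa8 x5=0xdb  N=0 Z=0
after  6: x0=0xd1 x1=0x80 x2=0xc0 x3=0x0a x4=0xa8 x5=0xdb  N=1 Z=0
after  7: x0=0xd1 x1=0x80 x2=0xc0 x3=0x0a x4=0xc0 x5=0xdb  N=1 Z=0
after  8: x0=0xd1 x1=0x80 x2=0xc0 x3=0x0a x4=0xc0 x5=0x00  N=0 Z=1
after  9: x0=0xd1 x1=0x80 x2=0xc0 x3=0x0a x4=0xc0 x5=0x00  N=1 Z=0
after 10: x0=0x11 x1=0x80 x2=0xc0 x3=0x0a x4=0xc0 x5=0x00  N=0 Z=0
after 11: x0=0x11 x1=0xc0 x2=0xc0 x3=0x0a x4=0xc0 x5=0x00  N=1 Z=0
after 12: x0=0xc0 x1=0xc0 x2=0xc0 x3=0x0a x4=0xc0 x5=0x00  N=1 Z=0
-- IRQ taken; context saved, return-PC = 13 --
mismatch: x5: reported 0x80 vs actual 0x00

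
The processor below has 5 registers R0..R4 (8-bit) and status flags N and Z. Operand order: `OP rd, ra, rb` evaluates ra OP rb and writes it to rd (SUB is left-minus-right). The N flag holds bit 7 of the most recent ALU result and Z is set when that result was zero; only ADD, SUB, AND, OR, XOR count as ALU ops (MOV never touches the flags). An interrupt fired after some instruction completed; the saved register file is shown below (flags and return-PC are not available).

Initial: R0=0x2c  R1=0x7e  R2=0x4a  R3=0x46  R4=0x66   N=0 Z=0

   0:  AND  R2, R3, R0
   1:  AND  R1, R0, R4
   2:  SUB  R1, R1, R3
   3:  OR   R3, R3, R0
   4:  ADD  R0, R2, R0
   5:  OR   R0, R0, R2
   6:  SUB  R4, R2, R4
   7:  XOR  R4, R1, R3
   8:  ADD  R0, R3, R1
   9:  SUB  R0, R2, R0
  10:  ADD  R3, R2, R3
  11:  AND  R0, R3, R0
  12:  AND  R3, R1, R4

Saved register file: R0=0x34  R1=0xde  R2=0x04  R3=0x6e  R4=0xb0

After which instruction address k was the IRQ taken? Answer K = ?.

after  0: R0=0x2c R1=0x7e R2=0x04 R3=0x46 R4=0x66  N=0 Z=0
after  1: R0=0x2c R1=0x24 R2=0x04 R3=0x46 R4=0x66  N=0 Z=0
after  2: R0=0x2c R1=0xde R2=0x04 R3=0x46 R4=0x66  N=1 Z=0
after  3: R0=0x2c R1=0xde R2=0x04 R3=0x6e R4=0x66  N=0 Z=0
after  4: R0=0x30 R1=0xde R2=0x04 R3=0x6e R4=0x66  N=0 Z=0
after  5: R0=0x34 R1=0xde R2=0x04 R3=0x6e R4=0x66  N=0 Z=0
after  6: R0=0x34 R1=0xde R2=0x04 R3=0x6e R4=0x9e  N=1 Z=0
after  7: R0=0x34 R1=0xde R2=0x04 R3=0x6e R4=0xb0  N=1 Z=0
-- IRQ taken; context saved, return-PC = 8 --

K = 7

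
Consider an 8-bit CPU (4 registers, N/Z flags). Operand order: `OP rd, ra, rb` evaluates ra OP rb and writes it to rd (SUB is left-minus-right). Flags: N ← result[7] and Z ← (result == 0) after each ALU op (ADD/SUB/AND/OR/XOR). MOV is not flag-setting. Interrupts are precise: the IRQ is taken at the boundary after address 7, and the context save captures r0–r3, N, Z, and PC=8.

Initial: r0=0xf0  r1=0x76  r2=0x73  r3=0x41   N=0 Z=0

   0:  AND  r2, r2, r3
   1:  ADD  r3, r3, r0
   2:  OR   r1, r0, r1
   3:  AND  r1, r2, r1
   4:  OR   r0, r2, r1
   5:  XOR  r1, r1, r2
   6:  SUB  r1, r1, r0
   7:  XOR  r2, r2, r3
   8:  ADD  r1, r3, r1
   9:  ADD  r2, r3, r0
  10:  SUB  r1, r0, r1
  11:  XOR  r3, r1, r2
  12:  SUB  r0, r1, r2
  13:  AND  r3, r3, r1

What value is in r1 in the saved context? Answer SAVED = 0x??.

SAVED = 0xc0

after  0: r0=0xf0 r1=0x76 r2=0x41 r3=0x41  N=0 Z=0
after  1: r0=0xf0 r1=0x76 r2=0x41 r3=0x31  N=0 Z=0
after  2: r0=0xf0 r1=0xf6 r2=0x41 r3=0x31  N=1 Z=0
after  3: r0=0xf0 r1=0x40 r2=0x41 r3=0x31  N=0 Z=0
after  4: r0=0x41 r1=0x40 r2=0x41 r3=0x31  N=0 Z=0
after  5: r0=0x41 r1=0x01 r2=0x41 r3=0x31  N=0 Z=0
after  6: r0=0x41 r1=0xc0 r2=0x41 r3=0x31  N=1 Z=0
after  7: r0=0x41 r1=0xc0 r2=0x70 r3=0x31  N=0 Z=0
-- IRQ taken; context saved, return-PC = 8 --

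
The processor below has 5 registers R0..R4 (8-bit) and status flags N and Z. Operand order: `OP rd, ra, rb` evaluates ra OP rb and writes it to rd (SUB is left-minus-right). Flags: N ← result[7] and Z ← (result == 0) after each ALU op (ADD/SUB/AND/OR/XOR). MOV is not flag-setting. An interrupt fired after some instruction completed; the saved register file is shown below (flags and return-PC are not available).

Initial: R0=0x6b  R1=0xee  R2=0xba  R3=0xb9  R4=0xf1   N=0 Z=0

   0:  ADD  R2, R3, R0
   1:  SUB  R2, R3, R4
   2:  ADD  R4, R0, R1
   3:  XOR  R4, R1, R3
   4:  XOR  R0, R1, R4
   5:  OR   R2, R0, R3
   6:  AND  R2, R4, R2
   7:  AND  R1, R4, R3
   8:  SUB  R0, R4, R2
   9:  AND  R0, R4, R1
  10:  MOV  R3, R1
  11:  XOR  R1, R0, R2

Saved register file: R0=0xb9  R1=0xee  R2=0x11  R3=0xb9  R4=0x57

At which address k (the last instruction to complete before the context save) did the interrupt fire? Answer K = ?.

K = 6

after  0: R0=0x6b R1=0xee R2=0x24 R3=0xb9 R4=0xf1  N=0 Z=0
after  1: R0=0x6b R1=0xee R2=0xc8 R3=0xb9 R4=0xf1  N=1 Z=0
after  2: R0=0x6b R1=0xee R2=0xc8 R3=0xb9 R4=0x59  N=0 Z=0
after  3: R0=0x6b R1=0xee R2=0xc8 R3=0xb9 R4=0x57  N=0 Z=0
after  4: R0=0xb9 R1=0xee R2=0xc8 R3=0xb9 R4=0x57  N=1 Z=0
after  5: R0=0xb9 R1=0xee R2=0xb9 R3=0xb9 R4=0x57  N=1 Z=0
after  6: R0=0xb9 R1=0xee R2=0x11 R3=0xb9 R4=0x57  N=0 Z=0
-- IRQ taken; context saved, return-PC = 7 --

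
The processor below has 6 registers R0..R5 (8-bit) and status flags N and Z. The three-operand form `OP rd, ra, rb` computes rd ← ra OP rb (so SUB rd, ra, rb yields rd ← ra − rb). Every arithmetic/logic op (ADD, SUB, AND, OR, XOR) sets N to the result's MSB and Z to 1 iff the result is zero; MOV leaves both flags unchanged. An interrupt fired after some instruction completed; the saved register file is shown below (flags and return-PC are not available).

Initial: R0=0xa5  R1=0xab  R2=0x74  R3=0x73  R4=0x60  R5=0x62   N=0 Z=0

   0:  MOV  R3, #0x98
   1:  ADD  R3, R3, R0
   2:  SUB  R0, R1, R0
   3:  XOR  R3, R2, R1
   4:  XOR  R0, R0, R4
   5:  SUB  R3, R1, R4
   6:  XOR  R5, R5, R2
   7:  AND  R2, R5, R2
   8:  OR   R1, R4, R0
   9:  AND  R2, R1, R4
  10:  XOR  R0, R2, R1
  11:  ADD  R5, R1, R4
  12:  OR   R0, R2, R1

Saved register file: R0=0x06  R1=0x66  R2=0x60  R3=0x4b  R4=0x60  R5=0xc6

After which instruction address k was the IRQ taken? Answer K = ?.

after  0: R0=0xa5 R1=0xab R2=0x74 R3=0x98 R4=0x60 R5=0x62  N=0 Z=0
after  1: R0=0xa5 R1=0xab R2=0x74 R3=0x3d R4=0x60 R5=0x62  N=0 Z=0
after  2: R0=0x06 R1=0xab R2=0x74 R3=0x3d R4=0x60 R5=0x62  N=0 Z=0
after  3: R0=0x06 R1=0xab R2=0x74 R3=0xdf R4=0x60 R5=0x62  N=1 Z=0
after  4: R0=0x66 R1=0xab R2=0x74 R3=0xdf R4=0x60 R5=0x62  N=0 Z=0
after  5: R0=0x66 R1=0xab R2=0x74 R3=0x4b R4=0x60 R5=0x62  N=0 Z=0
after  6: R0=0x66 R1=0xab R2=0x74 R3=0x4b R4=0x60 R5=0x16  N=0 Z=0
after  7: R0=0x66 R1=0xab R2=0x14 R3=0x4b R4=0x60 R5=0x16  N=0 Z=0
after  8: R0=0x66 R1=0x66 R2=0x14 R3=0x4b R4=0x60 R5=0x16  N=0 Z=0
after  9: R0=0x66 R1=0x66 R2=0x60 R3=0x4b R4=0x60 R5=0x16  N=0 Z=0
after 10: R0=0x06 R1=0x66 R2=0x60 R3=0x4b R4=0x60 R5=0x16  N=0 Z=0
after 11: R0=0x06 R1=0x66 R2=0x60 R3=0x4b R4=0x60 R5=0xc6  N=1 Z=0
-- IRQ taken; context saved, return-PC = 12 --

K = 11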